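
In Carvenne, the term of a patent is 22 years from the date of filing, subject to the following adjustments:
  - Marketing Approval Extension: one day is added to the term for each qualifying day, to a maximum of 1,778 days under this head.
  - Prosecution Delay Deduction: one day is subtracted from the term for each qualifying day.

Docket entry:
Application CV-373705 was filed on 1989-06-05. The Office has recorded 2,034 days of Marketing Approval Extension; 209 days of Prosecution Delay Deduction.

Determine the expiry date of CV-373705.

Base term: filing date + 22 years → 5 June 2011.
Marketing Approval Extension: 2034 days claimed exceeds the 1778-day cap, so +1778 days → 17 April 2016.
Prosecution Delay Deduction: −209 days → 21 September 2015.

September 21, 2015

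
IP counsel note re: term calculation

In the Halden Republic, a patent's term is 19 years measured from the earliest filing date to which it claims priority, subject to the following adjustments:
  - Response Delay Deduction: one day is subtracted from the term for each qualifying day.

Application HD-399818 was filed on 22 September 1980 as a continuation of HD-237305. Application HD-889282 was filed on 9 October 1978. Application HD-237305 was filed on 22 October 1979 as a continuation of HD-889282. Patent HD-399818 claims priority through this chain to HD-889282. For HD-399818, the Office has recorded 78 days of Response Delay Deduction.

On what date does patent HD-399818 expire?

Earliest priority filing: 9 October 1978.
Base term: 9 October 1978 + 19 years → 9 October 1997.
Response Delay Deduction: −78 days → 23 July 1997.

1997-07-23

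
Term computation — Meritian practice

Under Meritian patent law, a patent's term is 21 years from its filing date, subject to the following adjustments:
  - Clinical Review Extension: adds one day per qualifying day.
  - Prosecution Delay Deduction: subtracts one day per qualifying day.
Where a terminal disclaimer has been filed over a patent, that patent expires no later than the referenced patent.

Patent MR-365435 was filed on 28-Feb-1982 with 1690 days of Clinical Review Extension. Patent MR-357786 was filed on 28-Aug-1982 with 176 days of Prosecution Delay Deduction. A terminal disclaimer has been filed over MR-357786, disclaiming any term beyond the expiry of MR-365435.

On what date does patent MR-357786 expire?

Natural term of MR-357786:
  Base: filing + 21 years → 28 August 2003.
  Prosecution Delay Deduction: −176 days → 5 March 2003.
Expiry of referenced patent MR-365435:
  Base: filing + 21 years → 28 February 2003.
  Clinical Review Extension: +1690 days → 15 October 2007.
Terminal disclaimer: MR-357786 expires on the earlier of 5 March 2003 and 15 October 2007.

2003-03-05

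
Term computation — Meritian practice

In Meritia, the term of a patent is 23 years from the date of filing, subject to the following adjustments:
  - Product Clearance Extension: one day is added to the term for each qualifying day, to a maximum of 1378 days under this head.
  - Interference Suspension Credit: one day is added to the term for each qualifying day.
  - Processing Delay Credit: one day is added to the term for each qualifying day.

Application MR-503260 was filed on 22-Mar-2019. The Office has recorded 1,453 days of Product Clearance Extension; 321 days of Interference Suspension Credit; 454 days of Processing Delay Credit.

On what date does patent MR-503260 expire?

February 12, 2048

Base term: filing date + 23 years → 22 March 2042.
Product Clearance Extension: 1453 days claimed exceeds the 1378-day cap, so +1378 days → 29 December 2045.
Interference Suspension Credit: +321 days → 15 November 2046.
Processing Delay Credit: +454 days → 12 February 2048.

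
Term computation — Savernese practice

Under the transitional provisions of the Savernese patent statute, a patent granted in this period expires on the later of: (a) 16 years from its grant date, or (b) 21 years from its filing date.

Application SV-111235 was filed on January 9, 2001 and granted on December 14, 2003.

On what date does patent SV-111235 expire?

(a) grant + 16 years → 14 December 2019.
(b) filing + 21 years → 9 January 2022.
Later of the two: 9 January 2022.

2022-01-09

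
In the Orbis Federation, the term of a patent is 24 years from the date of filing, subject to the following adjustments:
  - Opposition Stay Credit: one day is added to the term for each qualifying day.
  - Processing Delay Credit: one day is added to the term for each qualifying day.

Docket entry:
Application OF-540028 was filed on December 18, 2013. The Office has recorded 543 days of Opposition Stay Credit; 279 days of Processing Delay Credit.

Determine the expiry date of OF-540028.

March 19, 2040

Base term: filing date + 24 years → 18 December 2037.
Opposition Stay Credit: +543 days → 14 June 2039.
Processing Delay Credit: +279 days → 19 March 2040.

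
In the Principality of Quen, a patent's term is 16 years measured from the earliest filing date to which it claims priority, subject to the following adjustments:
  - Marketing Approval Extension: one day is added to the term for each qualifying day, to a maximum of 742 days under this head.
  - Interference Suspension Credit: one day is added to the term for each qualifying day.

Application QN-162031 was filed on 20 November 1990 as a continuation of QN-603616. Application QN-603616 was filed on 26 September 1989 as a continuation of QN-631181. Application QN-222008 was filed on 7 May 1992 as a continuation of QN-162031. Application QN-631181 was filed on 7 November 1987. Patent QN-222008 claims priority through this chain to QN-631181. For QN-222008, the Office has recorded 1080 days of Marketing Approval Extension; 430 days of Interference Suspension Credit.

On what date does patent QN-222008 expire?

January 22, 2007

Earliest priority filing: 7 November 1987.
Base term: 7 November 1987 + 16 years → 7 November 2003.
Marketing Approval Extension: 1080 days claimed exceeds the 742-day cap, so +742 days → 18 November 2005.
Interference Suspension Credit: +430 days → 22 January 2007.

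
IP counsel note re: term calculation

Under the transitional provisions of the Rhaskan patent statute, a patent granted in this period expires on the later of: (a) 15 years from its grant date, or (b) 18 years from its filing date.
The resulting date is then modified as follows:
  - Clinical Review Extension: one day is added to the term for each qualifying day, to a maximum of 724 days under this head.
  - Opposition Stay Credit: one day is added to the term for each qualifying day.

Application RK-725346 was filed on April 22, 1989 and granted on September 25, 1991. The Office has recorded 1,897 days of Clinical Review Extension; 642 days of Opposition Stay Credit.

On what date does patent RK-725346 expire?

(a) grant + 15 years → 25 September 2006.
(b) filing + 18 years → 22 April 2007.
Later of the two: 22 April 2007.
Clinical Review Extension: 1897 days claimed exceeds the 724-day cap, so +724 days → 15 April 2009.
Opposition Stay Credit: +642 days → 17 January 2011.

January 17, 2011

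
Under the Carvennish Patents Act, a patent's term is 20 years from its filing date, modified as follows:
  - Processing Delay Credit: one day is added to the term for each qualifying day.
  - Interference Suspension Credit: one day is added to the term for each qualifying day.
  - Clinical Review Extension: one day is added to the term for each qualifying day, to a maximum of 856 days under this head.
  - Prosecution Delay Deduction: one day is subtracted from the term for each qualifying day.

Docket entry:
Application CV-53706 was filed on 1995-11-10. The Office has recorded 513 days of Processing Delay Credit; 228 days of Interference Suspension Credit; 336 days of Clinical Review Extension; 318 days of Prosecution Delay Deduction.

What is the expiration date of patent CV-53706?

2017-12-08

Base term: filing date + 20 years → 10 November 2015.
Processing Delay Credit: +513 days → 6 April 2017.
Interference Suspension Credit: +228 days → 20 November 2017.
Clinical Review Extension: 336 days (within the 856-day cap) → +336 days → 22 October 2018.
Prosecution Delay Deduction: −318 days → 8 December 2017.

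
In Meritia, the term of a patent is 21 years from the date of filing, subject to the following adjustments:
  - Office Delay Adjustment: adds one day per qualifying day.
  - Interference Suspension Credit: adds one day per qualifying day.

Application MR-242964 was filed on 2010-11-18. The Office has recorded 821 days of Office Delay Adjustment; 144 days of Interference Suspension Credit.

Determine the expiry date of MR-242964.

2034-07-10

Base term: filing date + 21 years → 18 November 2031.
Office Delay Adjustment: +821 days → 16 February 2034.
Interference Suspension Credit: +144 days → 10 July 2034.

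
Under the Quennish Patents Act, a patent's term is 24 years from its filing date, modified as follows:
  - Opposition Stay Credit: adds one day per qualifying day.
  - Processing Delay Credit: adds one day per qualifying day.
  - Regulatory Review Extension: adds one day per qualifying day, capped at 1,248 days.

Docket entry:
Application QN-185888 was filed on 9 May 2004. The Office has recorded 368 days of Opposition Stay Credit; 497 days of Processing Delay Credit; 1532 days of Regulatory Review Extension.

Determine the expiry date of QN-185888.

February 20, 2034

Base term: filing date + 24 years → 9 May 2028.
Opposition Stay Credit: +368 days → 12 May 2029.
Processing Delay Credit: +497 days → 21 September 2030.
Regulatory Review Extension: 1532 days claimed exceeds the 1248-day cap, so +1248 days → 20 February 2034.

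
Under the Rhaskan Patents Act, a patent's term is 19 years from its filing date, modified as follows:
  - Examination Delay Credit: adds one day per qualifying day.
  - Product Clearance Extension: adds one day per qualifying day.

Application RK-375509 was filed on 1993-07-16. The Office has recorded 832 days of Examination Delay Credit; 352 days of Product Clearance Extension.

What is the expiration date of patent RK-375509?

2015-10-13

Base term: filing date + 19 years → 16 July 2012.
Examination Delay Credit: +832 days → 26 October 2014.
Product Clearance Extension: +352 days → 13 October 2015.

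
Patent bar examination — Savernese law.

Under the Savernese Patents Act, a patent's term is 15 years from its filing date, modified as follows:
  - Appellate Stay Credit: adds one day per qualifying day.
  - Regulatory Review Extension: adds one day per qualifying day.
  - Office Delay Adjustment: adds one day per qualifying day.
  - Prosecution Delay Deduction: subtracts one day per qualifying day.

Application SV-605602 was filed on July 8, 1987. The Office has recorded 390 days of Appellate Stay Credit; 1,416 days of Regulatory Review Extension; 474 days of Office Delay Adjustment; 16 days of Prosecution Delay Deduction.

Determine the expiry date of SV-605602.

Base term: filing date + 15 years → 8 July 2002.
Appellate Stay Credit: +390 days → 2 August 2003.
Regulatory Review Extension: +1416 days → 18 June 2007.
Office Delay Adjustment: +474 days → 4 October 2008.
Prosecution Delay Deduction: −16 days → 18 September 2008.

September 18, 2008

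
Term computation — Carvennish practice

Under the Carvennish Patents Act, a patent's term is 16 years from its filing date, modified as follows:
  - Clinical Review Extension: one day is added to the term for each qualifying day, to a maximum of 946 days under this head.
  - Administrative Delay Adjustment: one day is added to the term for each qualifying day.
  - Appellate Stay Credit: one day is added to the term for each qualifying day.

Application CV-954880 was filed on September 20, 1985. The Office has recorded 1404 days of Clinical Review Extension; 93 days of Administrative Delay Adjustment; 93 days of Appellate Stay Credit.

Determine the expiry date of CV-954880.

2004-10-26

Base term: filing date + 16 years → 20 September 2001.
Clinical Review Extension: 1404 days claimed exceeds the 946-day cap, so +946 days → 23 April 2004.
Administrative Delay Adjustment: +93 days → 25 July 2004.
Appellate Stay Credit: +93 days → 26 October 2004.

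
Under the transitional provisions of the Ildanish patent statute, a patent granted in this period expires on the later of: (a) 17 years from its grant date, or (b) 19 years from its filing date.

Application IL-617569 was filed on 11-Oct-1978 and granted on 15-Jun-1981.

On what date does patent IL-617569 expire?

(a) grant + 17 years → 15 June 1998.
(b) filing + 19 years → 11 October 1997.
Later of the two: 15 June 1998.

1998-06-15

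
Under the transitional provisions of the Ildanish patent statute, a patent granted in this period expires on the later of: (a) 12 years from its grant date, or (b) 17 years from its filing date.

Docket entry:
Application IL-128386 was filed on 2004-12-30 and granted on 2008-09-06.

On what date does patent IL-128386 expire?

December 30, 2021

(a) grant + 12 years → 6 September 2020.
(b) filing + 17 years → 30 December 2021.
Later of the two: 30 December 2021.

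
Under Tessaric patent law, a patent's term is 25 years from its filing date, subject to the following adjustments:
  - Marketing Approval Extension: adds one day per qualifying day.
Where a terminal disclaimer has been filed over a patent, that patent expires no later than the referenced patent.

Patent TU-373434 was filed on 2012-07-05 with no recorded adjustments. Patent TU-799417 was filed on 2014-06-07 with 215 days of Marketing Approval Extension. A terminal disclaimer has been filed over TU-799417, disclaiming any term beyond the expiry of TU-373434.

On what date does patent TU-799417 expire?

Natural term of TU-799417:
  Base: filing + 25 years → 7 June 2039.
  Marketing Approval Extension: +215 days → 8 January 2040.
Expiry of referenced patent TU-373434:
  Base: filing + 25 years → 5 July 2037.
Terminal disclaimer: TU-799417 expires on the earlier of 8 January 2040 and 5 July 2037.

2037-07-05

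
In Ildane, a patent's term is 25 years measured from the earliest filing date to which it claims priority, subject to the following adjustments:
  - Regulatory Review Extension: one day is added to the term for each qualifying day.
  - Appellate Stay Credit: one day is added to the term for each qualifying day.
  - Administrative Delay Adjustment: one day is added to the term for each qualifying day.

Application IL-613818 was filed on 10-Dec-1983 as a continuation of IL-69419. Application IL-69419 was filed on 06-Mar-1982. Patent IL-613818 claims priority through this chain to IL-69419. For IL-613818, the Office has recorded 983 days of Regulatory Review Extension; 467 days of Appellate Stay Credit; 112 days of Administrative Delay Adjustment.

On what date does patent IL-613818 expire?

June 15, 2011

Earliest priority filing: 6 March 1982.
Base term: 6 March 1982 + 25 years → 6 March 2007.
Regulatory Review Extension: +983 days → 13 November 2009.
Appellate Stay Credit: +467 days → 23 February 2011.
Administrative Delay Adjustment: +112 days → 15 June 2011.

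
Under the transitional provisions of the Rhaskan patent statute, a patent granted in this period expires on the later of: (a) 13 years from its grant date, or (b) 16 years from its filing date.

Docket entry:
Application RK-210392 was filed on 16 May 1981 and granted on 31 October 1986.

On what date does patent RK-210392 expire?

(a) grant + 13 years → 31 October 1999.
(b) filing + 16 years → 16 May 1997.
Later of the two: 31 October 1999.

October 31, 1999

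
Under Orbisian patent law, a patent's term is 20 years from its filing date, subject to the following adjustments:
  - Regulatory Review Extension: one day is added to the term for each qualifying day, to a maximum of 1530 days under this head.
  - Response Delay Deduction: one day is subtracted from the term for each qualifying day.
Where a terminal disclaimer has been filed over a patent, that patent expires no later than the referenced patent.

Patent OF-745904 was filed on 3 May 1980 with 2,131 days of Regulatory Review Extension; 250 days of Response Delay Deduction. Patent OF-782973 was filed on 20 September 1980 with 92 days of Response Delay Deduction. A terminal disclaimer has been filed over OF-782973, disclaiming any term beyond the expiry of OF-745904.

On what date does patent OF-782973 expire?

Natural term of OF-782973:
  Base: filing + 20 years → 20 September 2000.
  Response Delay Deduction: −92 days → 20 June 2000.
Expiry of referenced patent OF-745904:
  Base: filing + 20 years → 3 May 2000.
  Regulatory Review Extension: 2131 days claimed exceeds the 1530-day cap, so +1530 days → 11 July 2004.
  Response Delay Deduction: −250 days → 4 November 2003.
Terminal disclaimer: OF-782973 expires on the earlier of 20 June 2000 and 4 November 2003.

June 20, 2000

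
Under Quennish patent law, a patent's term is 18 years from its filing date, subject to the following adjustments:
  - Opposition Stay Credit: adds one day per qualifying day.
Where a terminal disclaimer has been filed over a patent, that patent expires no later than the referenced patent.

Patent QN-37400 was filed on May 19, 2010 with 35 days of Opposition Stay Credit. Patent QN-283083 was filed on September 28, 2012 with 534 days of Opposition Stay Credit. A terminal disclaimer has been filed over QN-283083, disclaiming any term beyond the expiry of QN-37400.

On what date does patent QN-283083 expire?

June 23, 2028

Natural term of QN-283083:
  Base: filing + 18 years → 28 September 2030.
  Opposition Stay Credit: +534 days → 15 March 2032.
Expiry of referenced patent QN-37400:
  Base: filing + 18 years → 19 May 2028.
  Opposition Stay Credit: +35 days → 23 June 2028.
Terminal disclaimer: QN-283083 expires on the earlier of 15 March 2032 and 23 June 2028.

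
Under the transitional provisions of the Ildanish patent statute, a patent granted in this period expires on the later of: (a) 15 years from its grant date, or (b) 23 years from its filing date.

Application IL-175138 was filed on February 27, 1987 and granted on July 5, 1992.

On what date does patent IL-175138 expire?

2010-02-27

(a) grant + 15 years → 5 July 2007.
(b) filing + 23 years → 27 February 2010.
Later of the two: 27 February 2010.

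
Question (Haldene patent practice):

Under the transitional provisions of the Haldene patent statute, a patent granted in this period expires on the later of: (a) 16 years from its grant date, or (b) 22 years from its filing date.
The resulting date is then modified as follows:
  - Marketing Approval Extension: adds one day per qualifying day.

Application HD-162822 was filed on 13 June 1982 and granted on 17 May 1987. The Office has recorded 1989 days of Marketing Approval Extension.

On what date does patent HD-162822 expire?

(a) grant + 16 years → 17 May 2003.
(b) filing + 22 years → 13 June 2004.
Later of the two: 13 June 2004.
Marketing Approval Extension: +1989 days → 23 November 2009.

2009-11-23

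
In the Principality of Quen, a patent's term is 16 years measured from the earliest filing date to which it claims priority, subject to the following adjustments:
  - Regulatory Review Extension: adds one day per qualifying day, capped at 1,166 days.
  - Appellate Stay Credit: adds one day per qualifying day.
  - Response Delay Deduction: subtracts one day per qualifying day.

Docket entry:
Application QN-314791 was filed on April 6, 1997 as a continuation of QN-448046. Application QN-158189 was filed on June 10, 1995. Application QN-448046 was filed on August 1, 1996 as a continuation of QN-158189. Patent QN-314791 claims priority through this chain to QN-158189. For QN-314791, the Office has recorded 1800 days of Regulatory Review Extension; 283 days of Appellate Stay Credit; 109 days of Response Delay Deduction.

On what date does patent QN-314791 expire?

February 9, 2015

Earliest priority filing: 10 June 1995.
Base term: 10 June 1995 + 16 years → 10 June 2011.
Regulatory Review Extension: 1800 days claimed exceeds the 1166-day cap, so +1166 days → 19 August 2014.
Appellate Stay Credit: +283 days → 29 May 2015.
Response Delay Deduction: −109 days → 9 February 2015.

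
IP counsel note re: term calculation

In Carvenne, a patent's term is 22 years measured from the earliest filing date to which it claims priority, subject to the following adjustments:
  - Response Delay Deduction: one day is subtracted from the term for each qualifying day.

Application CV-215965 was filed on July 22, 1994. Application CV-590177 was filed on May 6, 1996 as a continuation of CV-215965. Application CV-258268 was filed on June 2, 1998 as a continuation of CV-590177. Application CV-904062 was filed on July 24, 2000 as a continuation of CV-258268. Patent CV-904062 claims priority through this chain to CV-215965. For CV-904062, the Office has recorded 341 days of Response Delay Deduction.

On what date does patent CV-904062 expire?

Earliest priority filing: 22 July 1994.
Base term: 22 July 1994 + 22 years → 22 July 2016.
Response Delay Deduction: −341 days → 16 August 2015.

2015-08-16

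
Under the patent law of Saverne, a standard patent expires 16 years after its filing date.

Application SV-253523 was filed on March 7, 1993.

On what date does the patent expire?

March 7, 2009

Filing date + 16 years → 7 March 2009.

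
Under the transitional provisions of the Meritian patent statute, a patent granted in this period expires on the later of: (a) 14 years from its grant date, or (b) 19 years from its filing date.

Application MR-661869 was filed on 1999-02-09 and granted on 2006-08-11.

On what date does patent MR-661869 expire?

(a) grant + 14 years → 11 August 2020.
(b) filing + 19 years → 9 February 2018.
Later of the two: 11 August 2020.

August 11, 2020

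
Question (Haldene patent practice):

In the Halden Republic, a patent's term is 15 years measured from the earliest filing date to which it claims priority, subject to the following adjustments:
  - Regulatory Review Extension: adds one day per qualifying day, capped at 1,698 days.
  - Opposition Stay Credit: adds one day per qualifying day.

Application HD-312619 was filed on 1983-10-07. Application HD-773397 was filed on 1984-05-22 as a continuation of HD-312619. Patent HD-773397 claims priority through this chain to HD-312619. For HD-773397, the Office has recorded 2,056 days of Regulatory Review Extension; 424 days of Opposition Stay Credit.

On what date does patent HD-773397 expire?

Earliest priority filing: 7 October 1983.
Base term: 7 October 1983 + 15 years → 7 October 1998.
Regulatory Review Extension: 2056 days claimed exceeds the 1698-day cap, so +1698 days → 1 June 2003.
Opposition Stay Credit: +424 days → 29 July 2004.

July 29, 2004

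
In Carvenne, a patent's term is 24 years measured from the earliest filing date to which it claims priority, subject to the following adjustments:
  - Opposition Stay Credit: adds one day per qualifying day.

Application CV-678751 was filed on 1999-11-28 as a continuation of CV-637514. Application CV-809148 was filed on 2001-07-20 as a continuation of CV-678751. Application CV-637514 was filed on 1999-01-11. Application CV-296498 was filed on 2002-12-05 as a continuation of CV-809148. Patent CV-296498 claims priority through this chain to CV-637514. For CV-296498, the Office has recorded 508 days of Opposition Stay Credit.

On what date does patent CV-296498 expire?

2024-06-02

Earliest priority filing: 11 January 1999.
Base term: 11 January 1999 + 24 years → 11 January 2023.
Opposition Stay Credit: +508 days → 2 June 2024.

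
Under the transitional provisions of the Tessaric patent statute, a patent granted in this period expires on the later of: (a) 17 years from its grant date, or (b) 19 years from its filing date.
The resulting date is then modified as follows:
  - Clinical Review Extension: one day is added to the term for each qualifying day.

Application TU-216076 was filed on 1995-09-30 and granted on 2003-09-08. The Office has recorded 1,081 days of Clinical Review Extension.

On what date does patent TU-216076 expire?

August 25, 2023

(a) grant + 17 years → 8 September 2020.
(b) filing + 19 years → 30 September 2014.
Later of the two: 8 September 2020.
Clinical Review Extension: +1081 days → 25 August 2023.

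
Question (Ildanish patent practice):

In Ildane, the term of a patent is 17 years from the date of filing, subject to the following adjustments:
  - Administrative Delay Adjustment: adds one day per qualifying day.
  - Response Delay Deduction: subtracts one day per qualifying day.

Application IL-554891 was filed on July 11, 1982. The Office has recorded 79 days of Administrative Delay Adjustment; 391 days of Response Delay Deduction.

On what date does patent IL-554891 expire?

Base term: filing date + 17 years → 11 July 1999.
Administrative Delay Adjustment: +79 days → 28 September 1999.
Response Delay Deduction: −391 days → 2 September 1998.

September 2, 1998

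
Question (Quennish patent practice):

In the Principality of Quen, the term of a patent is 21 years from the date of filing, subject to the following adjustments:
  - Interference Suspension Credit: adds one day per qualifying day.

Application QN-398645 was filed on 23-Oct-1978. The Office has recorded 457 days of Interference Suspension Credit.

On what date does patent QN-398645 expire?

2001-01-22

Base term: filing date + 21 years → 23 October 1999.
Interference Suspension Credit: +457 days → 22 January 2001.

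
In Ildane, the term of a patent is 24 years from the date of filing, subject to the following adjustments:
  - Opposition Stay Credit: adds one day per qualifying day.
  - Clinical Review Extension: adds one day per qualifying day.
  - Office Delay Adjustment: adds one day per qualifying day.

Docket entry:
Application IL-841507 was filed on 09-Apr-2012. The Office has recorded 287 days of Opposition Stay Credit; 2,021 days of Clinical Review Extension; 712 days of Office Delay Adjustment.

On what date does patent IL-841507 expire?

July 16, 2044

Base term: filing date + 24 years → 9 April 2036.
Opposition Stay Credit: +287 days → 21 January 2037.
Clinical Review Extension: +2021 days → 4 August 2042.
Office Delay Adjustment: +712 days → 16 July 2044.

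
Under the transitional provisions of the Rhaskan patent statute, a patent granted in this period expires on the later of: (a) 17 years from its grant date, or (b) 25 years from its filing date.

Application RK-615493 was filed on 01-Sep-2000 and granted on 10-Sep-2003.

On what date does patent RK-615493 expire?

September 1, 2025

(a) grant + 17 years → 10 September 2020.
(b) filing + 25 years → 1 September 2025.
Later of the two: 1 September 2025.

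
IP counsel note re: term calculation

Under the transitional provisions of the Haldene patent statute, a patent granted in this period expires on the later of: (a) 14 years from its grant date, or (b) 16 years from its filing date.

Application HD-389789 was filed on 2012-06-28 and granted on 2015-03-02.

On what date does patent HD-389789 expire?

2029-03-02

(a) grant + 14 years → 2 March 2029.
(b) filing + 16 years → 28 June 2028.
Later of the two: 2 March 2029.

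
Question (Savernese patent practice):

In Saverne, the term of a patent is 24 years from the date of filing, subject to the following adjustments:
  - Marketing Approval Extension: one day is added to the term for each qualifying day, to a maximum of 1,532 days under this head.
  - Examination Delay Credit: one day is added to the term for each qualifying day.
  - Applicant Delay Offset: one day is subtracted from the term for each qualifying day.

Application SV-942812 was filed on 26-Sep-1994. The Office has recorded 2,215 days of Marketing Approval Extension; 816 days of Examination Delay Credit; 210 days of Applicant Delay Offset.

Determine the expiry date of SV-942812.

Base term: filing date + 24 years → 26 September 2018.
Marketing Approval Extension: 2215 days claimed exceeds the 1532-day cap, so +1532 days → 6 December 2022.
Examination Delay Credit: +816 days → 1 March 2025.
Applicant Delay Offset: −210 days → 3 August 2024.

August 3, 2024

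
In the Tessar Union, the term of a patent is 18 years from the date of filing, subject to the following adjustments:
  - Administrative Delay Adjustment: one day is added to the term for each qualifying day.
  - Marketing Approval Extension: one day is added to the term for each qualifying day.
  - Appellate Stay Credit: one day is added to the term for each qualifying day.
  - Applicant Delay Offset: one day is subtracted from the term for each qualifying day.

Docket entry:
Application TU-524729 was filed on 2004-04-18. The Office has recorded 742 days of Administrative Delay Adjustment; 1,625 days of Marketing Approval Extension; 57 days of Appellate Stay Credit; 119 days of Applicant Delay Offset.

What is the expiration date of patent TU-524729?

2028-08-09

Base term: filing date + 18 years → 18 April 2022.
Administrative Delay Adjustment: +742 days → 29 April 2024.
Marketing Approval Extension: +1625 days → 10 October 2028.
Appellate Stay Credit: +57 days → 6 December 2028.
Applicant Delay Offset: −119 days → 9 August 2028.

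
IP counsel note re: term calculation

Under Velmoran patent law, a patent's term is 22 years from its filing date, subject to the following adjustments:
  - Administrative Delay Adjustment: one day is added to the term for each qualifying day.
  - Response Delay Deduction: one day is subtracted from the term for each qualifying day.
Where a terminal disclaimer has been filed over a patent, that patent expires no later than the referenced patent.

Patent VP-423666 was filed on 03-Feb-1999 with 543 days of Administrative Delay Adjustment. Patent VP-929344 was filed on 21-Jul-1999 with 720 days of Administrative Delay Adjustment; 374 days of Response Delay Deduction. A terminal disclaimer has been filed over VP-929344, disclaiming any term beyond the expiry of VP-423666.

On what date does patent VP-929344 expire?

Natural term of VP-929344:
  Base: filing + 22 years → 21 July 2021.
  Administrative Delay Adjustment: +720 days → 11 July 2023.
  Response Delay Deduction: −374 days → 2 July 2022.
Expiry of referenced patent VP-423666:
  Base: filing + 22 years → 3 February 2021.
  Administrative Delay Adjustment: +543 days → 31 July 2022.
Terminal disclaimer: VP-929344 expires on the earlier of 2 July 2022 and 31 July 2022.

2022-07-02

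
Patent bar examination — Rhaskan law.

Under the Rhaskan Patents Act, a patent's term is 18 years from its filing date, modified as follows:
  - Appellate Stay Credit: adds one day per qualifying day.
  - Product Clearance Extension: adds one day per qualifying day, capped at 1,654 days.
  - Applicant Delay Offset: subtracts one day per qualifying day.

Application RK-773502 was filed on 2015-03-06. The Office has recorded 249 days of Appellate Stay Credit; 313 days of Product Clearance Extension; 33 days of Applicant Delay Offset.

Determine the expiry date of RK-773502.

Base term: filing date + 18 years → 6 March 2033.
Appellate Stay Credit: +249 days → 10 November 2033.
Product Clearance Extension: 313 days (within the 1654-day cap) → +313 days → 19 September 2034.
Applicant Delay Offset: −33 days → 17 August 2034.

August 17, 2034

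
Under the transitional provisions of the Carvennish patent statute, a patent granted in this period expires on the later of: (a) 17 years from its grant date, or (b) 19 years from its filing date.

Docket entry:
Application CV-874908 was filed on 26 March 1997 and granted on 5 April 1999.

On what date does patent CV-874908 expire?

April 5, 2016

(a) grant + 17 years → 5 April 2016.
(b) filing + 19 years → 26 March 2016.
Later of the two: 5 April 2016.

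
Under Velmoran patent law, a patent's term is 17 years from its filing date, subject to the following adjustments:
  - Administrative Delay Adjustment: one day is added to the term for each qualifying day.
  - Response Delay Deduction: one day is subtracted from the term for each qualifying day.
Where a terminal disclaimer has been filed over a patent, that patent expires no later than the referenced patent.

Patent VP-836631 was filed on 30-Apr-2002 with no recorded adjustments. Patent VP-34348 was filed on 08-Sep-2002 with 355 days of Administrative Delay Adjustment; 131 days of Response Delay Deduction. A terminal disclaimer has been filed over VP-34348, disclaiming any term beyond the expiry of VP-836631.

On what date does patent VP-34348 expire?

2019-04-30

Natural term of VP-34348:
  Base: filing + 17 years → 8 September 2019.
  Administrative Delay Adjustment: +355 days → 28 August 2020.
  Response Delay Deduction: −131 days → 19 April 2020.
Expiry of referenced patent VP-836631:
  Base: filing + 17 years → 30 April 2019.
Terminal disclaimer: VP-34348 expires on the earlier of 19 April 2020 and 30 April 2019.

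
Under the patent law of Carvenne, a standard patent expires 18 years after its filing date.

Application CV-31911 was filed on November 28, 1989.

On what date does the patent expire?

2007-11-28

Filing date + 18 years → 28 November 2007.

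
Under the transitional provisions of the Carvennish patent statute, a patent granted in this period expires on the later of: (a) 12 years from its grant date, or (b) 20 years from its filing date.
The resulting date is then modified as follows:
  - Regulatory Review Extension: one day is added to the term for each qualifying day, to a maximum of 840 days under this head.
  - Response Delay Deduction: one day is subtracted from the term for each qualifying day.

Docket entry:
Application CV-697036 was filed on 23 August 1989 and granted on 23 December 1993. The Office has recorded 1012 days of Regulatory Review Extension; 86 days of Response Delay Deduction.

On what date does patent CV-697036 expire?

2011-09-16

(a) grant + 12 years → 23 December 2005.
(b) filing + 20 years → 23 August 2009.
Later of the two: 23 August 2009.
Regulatory Review Extension: 1012 days claimed exceeds the 840-day cap, so +840 days → 11 December 2011.
Response Delay Deduction: −86 days → 16 September 2011.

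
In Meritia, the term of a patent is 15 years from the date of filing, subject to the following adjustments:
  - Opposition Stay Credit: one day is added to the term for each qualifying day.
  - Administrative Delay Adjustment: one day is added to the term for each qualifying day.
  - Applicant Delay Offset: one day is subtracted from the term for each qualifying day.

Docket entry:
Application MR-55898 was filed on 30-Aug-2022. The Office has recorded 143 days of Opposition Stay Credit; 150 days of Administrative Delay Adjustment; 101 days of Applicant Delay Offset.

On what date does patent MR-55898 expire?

Base term: filing date + 15 years → 30 August 2037.
Opposition Stay Credit: +143 days → 20 January 2038.
Administrative Delay Adjustment: +150 days → 19 June 2038.
Applicant Delay Offset: −101 days → 10 March 2038.

2038-03-10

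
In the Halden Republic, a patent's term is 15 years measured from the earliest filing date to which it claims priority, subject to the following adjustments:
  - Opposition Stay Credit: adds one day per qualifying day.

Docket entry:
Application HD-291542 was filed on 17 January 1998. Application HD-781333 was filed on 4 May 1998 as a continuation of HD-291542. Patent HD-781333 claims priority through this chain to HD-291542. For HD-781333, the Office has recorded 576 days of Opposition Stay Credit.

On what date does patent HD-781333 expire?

Earliest priority filing: 17 January 1998.
Base term: 17 January 1998 + 15 years → 17 January 2013.
Opposition Stay Credit: +576 days → 16 August 2014.

August 16, 2014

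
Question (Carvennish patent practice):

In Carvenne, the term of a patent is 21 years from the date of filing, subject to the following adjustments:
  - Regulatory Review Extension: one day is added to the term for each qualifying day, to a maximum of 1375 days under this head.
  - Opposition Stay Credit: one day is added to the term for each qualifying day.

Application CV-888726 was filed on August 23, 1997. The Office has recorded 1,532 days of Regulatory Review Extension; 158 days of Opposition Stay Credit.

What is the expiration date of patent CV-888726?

2022-11-03

Base term: filing date + 21 years → 23 August 2018.
Regulatory Review Extension: 1532 days claimed exceeds the 1375-day cap, so +1375 days → 29 May 2022.
Opposition Stay Credit: +158 days → 3 November 2022.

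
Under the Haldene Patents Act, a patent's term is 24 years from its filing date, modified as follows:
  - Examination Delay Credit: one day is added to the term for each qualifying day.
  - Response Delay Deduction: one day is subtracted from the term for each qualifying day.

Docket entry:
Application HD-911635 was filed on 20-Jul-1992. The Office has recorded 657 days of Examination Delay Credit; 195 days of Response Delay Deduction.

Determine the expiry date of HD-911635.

Base term: filing date + 24 years → 20 July 2016.
Examination Delay Credit: +657 days → 8 May 2018.
Response Delay Deduction: −195 days → 25 October 2017.

2017-10-25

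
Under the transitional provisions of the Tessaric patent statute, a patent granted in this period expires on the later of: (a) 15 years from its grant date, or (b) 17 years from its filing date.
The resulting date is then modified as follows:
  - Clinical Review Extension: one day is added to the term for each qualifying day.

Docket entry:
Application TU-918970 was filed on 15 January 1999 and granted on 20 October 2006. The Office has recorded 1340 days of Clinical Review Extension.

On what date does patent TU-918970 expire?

June 21, 2025

(a) grant + 15 years → 20 October 2021.
(b) filing + 17 years → 15 January 2016.
Later of the two: 20 October 2021.
Clinical Review Extension: +1340 days → 21 June 2025.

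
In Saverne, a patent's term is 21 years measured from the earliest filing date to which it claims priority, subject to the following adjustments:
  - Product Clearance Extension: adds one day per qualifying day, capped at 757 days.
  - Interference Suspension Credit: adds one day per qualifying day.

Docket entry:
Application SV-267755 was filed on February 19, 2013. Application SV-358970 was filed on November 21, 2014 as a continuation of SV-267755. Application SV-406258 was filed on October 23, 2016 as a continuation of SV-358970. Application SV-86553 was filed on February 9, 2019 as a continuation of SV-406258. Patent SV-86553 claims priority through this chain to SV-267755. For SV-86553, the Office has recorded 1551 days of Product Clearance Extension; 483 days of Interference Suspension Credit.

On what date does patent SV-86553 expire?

July 13, 2037

Earliest priority filing: 19 February 2013.
Base term: 19 February 2013 + 21 years → 19 February 2034.
Product Clearance Extension: 1551 days claimed exceeds the 757-day cap, so +757 days → 17 March 2036.
Interference Suspension Credit: +483 days → 13 July 2037.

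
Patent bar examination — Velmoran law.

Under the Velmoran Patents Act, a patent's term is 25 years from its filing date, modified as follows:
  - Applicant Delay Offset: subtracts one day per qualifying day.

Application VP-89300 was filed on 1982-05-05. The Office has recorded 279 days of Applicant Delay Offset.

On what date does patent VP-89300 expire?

Base term: filing date + 25 years → 5 May 2007.
Applicant Delay Offset: −279 days → 30 July 2006.

2006-07-30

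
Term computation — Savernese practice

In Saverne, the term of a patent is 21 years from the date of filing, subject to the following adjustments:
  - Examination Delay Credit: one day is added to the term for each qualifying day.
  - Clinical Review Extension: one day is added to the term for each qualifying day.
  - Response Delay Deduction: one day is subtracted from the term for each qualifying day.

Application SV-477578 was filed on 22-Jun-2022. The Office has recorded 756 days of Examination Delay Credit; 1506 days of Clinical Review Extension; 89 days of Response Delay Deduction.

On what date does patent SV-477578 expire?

Base term: filing date + 21 years → 22 June 2043.
Examination Delay Credit: +756 days → 17 July 2045.
Clinical Review Extension: +1506 days → 31 August 2049.
Response Delay Deduction: −89 days → 3 June 2049.

2049-06-03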